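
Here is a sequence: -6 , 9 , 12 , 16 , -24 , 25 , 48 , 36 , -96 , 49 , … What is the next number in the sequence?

The terms cycle through 2 interleaved subsequences.
Track A: -6, 12, -24, 48, -96 (multiplying by -2 each time).
Track B: 9, 16, 25, 36, 49 (perfect squares starting at 3²).
The 11th slot belongs to track A; its 6th term is 192.

192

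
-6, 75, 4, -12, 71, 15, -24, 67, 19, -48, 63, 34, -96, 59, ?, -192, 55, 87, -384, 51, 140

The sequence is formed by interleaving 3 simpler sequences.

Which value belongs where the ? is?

Split by position mod 3: positions 1, 4, 7, … form one track, and each other residue class forms its own.
Stream A: -6, -12, -24, -48, -96, -192, -384 — a geometric progression (common ratio 2).
Stream B: 75, 71, 67, 63, 59, 55, 51 — linear: a_n = 79 − 4·n.
Stream C: 4, 15, 19, 34, ?, 87, 140 — each term equals the sum of the previous two.
Filling stream C at index 5 by its rule yields 53.

53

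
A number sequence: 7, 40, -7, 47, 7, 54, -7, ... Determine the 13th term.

7

Taking every 2nd term gives 2 separate tracks.
Track A is 7, -7, 7, -7, which is oscillating between 7 and -7.
Track B is 40, 47, 54, which is arithmetic with common difference +7.
Position 13 → track A, term 7 = 7.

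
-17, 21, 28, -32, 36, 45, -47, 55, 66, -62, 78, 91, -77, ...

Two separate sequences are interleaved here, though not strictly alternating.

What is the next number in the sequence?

105

Positions follow the repeating pattern ABB; grouping by letter gives 2 tracks.
Subsequence A: -17, -32, -47, -62, -77. Arithmetic with common difference −15.
Subsequence B: 21, 28, 36, 45, 55, 66, 78, 91. Triangular numbers n(n+1)/2 for n = 6, 7, ….
The 14th slot belongs to subsequence B; its 9th term is 105.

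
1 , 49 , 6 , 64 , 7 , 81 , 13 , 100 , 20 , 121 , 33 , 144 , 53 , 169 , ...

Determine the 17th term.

139

The terms cycle through 2 interleaved subsequences.
Stream A is 1, 6, 7, 13, 20, 33, 53, which is Fibonacci-style (each term is the sum of the two before it).
Stream B is 49, 64, 81, 100, 121, 144, 169, which is the squares 7², 8², 9², ….
Term 17 comes from stream A (its 9th entry): 139.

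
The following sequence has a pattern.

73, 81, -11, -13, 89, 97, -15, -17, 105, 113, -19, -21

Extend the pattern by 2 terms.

Reading positions in blocks of 4 reveals the pattern AABB — 2 tracks woven together.
Track A = 73, 81, 89, 97, 105, 113: arithmetic with common difference +8.
Track B = -11, -13, -15, -17, -19, -21: arithmetic, step −2.
The 13th slot belongs to track A; its 7th term is 121.
Position 14 falls in track A as its term 8, giving 129.

121, 129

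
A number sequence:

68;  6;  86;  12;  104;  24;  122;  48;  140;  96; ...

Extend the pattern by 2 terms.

158, 192

Taking every 2nd term gives 2 separate tracks.
Subsequence A: 68, 86, 104, 122, 140. Arithmetic, step +18.
Subsequence B: 6, 12, 24, 48, 96. Geometric, ×2 each step.
The 11th slot belongs to subsequence A; its 6th term is 158.
Term 12 comes from subsequence B (its 6th entry): 192.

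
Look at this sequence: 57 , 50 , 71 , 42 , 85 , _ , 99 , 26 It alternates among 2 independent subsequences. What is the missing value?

Split by position mod 2 into 2 tracks.
Subsequence A: 57, 71, 85, 99 — linear: a_n = 43 + 14·n.
Subsequence B: 50, 42, ?, 26 — arithmetic, step −8.
Filling subsequence B at index 3 by its rule yields 34.

34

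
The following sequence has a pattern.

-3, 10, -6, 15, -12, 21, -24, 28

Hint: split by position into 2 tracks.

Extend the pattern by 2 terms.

Odd-indexed and even-indexed terms follow separate rules.
Stream A is -3, -6, -12, -24, which is geometric with ratio 2.
Stream B is 10, 15, 21, 28, which is triangular numbers starting at T_4.
The 9th slot belongs to stream A; its 5th term is -48.
Position 10 → stream B, term 5 = 36.

-48, 36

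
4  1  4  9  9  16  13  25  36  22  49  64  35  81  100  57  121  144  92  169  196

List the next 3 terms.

The slot pattern repeats as ABB (period 3), so there are 2 interleaved tracks.
Track A: 4, 9, 13, 22, 35, 57, 92. A Fibonacci-like recurrence a_n = a_{n-1} + a_{n-2}.
Track B: 1, 4, 9, 16, 25, 36, 49, 64, 81, 100, 121, 144, 169, 196. Perfect squares starting at 1².
Term 22 comes from track A (its 8th entry): 149.
Term 23 comes from track B (its 15th entry): 225.
Position 24 → track B, term 16 = 256.

149, 225, 256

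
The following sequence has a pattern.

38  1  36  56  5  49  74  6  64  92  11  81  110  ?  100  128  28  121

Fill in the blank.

Split by position mod 3: positions 1, 4, 7, … form one track, and each other residue class forms its own.
Subsequence A: 38, 56, 74, 92, 110, 128 (linear: a_n = 20 + 18·n).
Subsequence B: 1, 5, 6, 11, ?, 28 (a Fibonacci-like recurrence a_n = a_{n-1} + a_{n-2}).
Subsequence C: 36, 49, 64, 81, 100, 121 (perfect squares starting at 6²).
Filling subsequence B at index 5 by its rule yields 17.

17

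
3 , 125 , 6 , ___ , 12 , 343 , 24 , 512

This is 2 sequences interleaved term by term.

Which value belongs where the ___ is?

Positions 1, 3, 5, … form one subsequence and positions 2, 4, 6, … form another.
Subsequence A: 3, 6, 12, 24 (multiplying by 2 each time).
Subsequence B: 125, ?, 343, 512 (perfect cubes starting at 5³).
Subsequence B's pattern makes the blank 216.

216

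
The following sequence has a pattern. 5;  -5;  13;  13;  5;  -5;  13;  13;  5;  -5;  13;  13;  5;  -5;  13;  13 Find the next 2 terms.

5, -5

The slot pattern repeats as AABB (period 4), so there are 2 interleaved tracks.
Subsequence A: 5, -5, 5, -5, 5, -5, 5, -5 — alternating ±5.
Subsequence B: 13, 13, 13, 13, 13, 13, 13, 13 — constant 13.
Term 17 comes from subsequence A (its 9th entry): 5.
Term 18 comes from subsequence A (its 10th entry): -5.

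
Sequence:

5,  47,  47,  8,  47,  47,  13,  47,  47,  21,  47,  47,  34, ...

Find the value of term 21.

The slot pattern repeats as ABB (period 3), so there are 2 interleaved tracks.
Stream A is 5, 8, 13, 21, 34, which is a Fibonacci-like recurrence a_n = a_{n-1} + a_{n-2}.
Stream B is 47, 47, 47, 47, 47, 47, 47, 47, which is the constant sequence 47.
The 21st slot belongs to stream B; its 14th term is 47.

47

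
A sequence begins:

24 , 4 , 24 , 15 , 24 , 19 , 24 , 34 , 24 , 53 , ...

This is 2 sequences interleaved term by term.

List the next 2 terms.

The terms cycle through 2 interleaved subsequences.
Stream A = 24, 24, 24, 24, 24: always 24.
Stream B = 4, 15, 19, 34, 53: Fibonacci-style (each term is the sum of the two before it).
The 11th slot belongs to stream A; its 6th term is 24.
Position 12 → stream B, term 6 = 87.

24, 87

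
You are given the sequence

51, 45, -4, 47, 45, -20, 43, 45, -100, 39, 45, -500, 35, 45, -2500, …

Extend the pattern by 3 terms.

31, 45, -12500

Read the sequence 3 terms at a time; column i is its own pattern.
Subsequence A: 51, 47, 43, 39, 35 (subtracting 4 each time).
Subsequence B: 45, 45, 45, 45, 45 (the constant sequence 45).
Subsequence C: -4, -20, -100, -500, -2500 (a geometric progression (common ratio 5)).
Position 16 → subsequence A, term 6 = 31.
The 17th slot belongs to subsequence B; its 6th term is 45.
Position 18 → subsequence C, term 6 = -12500.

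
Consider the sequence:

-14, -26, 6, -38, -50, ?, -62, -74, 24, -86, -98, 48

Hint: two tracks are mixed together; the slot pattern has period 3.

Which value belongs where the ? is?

The slot pattern repeats as AAB (period 3), so there are 2 interleaved tracks.
Stream A = -14, -26, -38, -50, -62, -74, -86, -98: subtracting 12 each time.
Stream B = 6, ?, 24, 48: geometric with ratio 2.
So the missing entry in stream B is 12.

12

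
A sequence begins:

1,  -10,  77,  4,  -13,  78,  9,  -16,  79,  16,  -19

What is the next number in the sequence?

Taking every 3rd term gives 3 separate tracks.
Subsequence A is 1, 4, 9, 16, which is the squares 1², 2², 3², ….
Subsequence B is -10, -13, -16, -19, which is subtracting 3 each time.
Subsequence C is 77, 78, 79, which is arithmetic with common difference +1.
Position 12 → subsequence C, term 4 = 80.

80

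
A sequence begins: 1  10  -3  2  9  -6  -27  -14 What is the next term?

Positions 1, 3, 5, … form one subsequence and positions 2, 4, 6, … form another.
Stream A is 1, -3, 9, -27, which is geometric with ratio -3.
Stream B is 10, 2, -6, -14, which is linear: a_n = 18 − 8·n.
Position 9 falls in stream A as its term 5, giving 81.

81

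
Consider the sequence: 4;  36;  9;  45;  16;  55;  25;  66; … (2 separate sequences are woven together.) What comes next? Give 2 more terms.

The terms cycle through 2 interleaved subsequences.
Track A is 4, 9, 16, 25, which is perfect squares starting at 2².
Track B is 36, 45, 55, 66, which is the triangular numbers T_8, T_9, ….
Term 9 comes from track A (its 5th entry): 36.
Position 10 falls in track B as its term 5, giving 78.

36, 78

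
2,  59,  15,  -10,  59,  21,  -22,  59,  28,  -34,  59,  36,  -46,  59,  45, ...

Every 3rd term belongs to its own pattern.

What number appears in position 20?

Split by position mod 3: positions 1, 4, 7, … form one track, and each other residue class forms its own.
Track A: 2, -10, -22, -34, -46. Subtracting 12 each time.
Track B: 59, 59, 59, 59, 59. Constant 59.
Track C: 15, 21, 28, 36, 45. Triangular numbers n(n+1)/2 for n = 5, 6, ….
The 20th slot belongs to track B; its 7th term is 59.

59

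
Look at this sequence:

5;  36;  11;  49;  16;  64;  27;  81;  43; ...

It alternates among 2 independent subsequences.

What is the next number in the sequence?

Odd-indexed and even-indexed terms follow separate rules.
Subsequence A is 5, 11, 16, 27, 43, which is each term equals the sum of the previous two.
Subsequence B is 36, 49, 64, 81, which is perfect squares starting at 6².
Position 10 falls in subsequence B as its term 5, giving 100.

100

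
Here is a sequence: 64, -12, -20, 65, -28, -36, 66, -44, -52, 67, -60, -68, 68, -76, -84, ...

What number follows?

69

The slot pattern repeats as ABB (period 3), so there are 2 interleaved tracks.
Stream A is 64, 65, 66, 67, 68, which is linear: a_n = 63 + n.
Stream B is -12, -20, -28, -36, -44, -52, -60, -68, -76, -84, which is arithmetic, step −8.
Position 16 falls in stream A as its term 6, giving 69.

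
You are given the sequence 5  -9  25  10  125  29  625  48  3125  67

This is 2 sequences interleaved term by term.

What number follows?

Split by position mod 2 into 2 tracks.
Stream A: 5, 25, 125, 625, 3125 (successive powers of 5).
Stream B: -9, 10, 29, 48, 67 (adding 19 each time).
The 11th slot belongs to stream A; its 6th term is 15625.

15625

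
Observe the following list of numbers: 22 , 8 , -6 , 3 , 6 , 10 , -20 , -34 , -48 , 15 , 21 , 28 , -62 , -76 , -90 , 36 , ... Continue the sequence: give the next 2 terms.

The slot pattern repeats as AAABBB (period 6), so there are 2 interleaved tracks.
Track A: 22, 8, -6, -20, -34, -48, -62, -76, -90 — arithmetic with common difference −14.
Track B: 3, 6, 10, 15, 21, 28, 36 — the triangular numbers T_2, T_3, ….
The 17th slot belongs to track B; its 8th term is 45.
Position 18 → track B, term 9 = 55.

45, 55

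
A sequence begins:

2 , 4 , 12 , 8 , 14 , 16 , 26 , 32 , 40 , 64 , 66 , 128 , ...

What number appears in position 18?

1024

Odd-indexed and even-indexed terms follow separate rules.
Stream A is 2, 12, 14, 26, 40, 66, which is a Fibonacci-like recurrence a_n = a_{n-1} + a_{n-2}.
Stream B is 4, 8, 16, 32, 64, 128, which is successive powers of 2.
Position 18 falls in stream B as its term 9, giving 1024.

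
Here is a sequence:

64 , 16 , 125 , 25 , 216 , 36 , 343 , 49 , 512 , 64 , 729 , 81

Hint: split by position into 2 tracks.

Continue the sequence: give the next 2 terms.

1000, 100

Split by position mod 2 into 2 tracks.
Subsequence A: 64, 125, 216, 343, 512, 729 (consecutive cubes n³ from n = 4).
Subsequence B: 16, 25, 36, 49, 64, 81 (perfect squares starting at 4²).
Position 13 → subsequence A, term 7 = 1000.
Term 14 comes from subsequence B (its 7th entry): 100.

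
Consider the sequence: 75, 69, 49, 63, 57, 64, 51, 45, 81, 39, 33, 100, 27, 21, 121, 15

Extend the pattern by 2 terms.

Positions follow the repeating pattern AAB; grouping by letter gives 2 tracks.
Track A: 75, 69, 63, 57, 51, 45, 39, 33, 27, 21, 15. Arithmetic with common difference −6.
Track B: 49, 64, 81, 100, 121. The squares 7², 8², 9², ….
Term 17 comes from track A (its 12th entry): 9.
Term 18 comes from track B (its 6th entry): 144.

9, 144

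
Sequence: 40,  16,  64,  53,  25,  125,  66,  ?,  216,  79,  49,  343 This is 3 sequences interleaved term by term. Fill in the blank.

36

Split by position mod 3 into 3 tracks.
Track A = 40, 53, 66, 79: arithmetic, step +13.
Track B = 16, 25, ?, 49: perfect squares starting at 4².
Track C = 64, 125, 216, 343: perfect cubes starting at 4³.
Filling track B at index 3 by its rule yields 36.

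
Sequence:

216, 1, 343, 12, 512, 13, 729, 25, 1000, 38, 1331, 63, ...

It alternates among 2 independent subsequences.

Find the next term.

Taking every 2nd term gives 2 separate tracks.
Track A: 216, 343, 512, 729, 1000, 1331 — consecutive cubes n³ from n = 6.
Track B: 1, 12, 13, 25, 38, 63 — each term equals the sum of the previous two.
Position 13 → track A, term 7 = 1728.

1728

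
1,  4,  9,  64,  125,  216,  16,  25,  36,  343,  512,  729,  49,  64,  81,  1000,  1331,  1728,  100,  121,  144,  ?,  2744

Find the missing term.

2197

Positions follow the repeating pattern AAABBB; grouping by letter gives 2 tracks.
Track A: 1, 4, 9, 16, 25, 36, 49, 64, 81, 100, 121, 144 (consecutive squares n² from n = 1).
Track B: 64, 125, 216, 343, 512, 729, 1000, 1331, 1728, ?, 2744 (perfect cubes starting at 4³).
So the missing entry in track B is 2197.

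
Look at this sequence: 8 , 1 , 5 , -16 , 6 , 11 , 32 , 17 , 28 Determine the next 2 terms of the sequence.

Reading positions in blocks of 3 reveals the pattern ABB — 2 tracks woven together.
Subsequence A is 8, -16, 32, which is geometric with ratio -2.
Subsequence B is 1, 5, 6, 11, 17, 28, which is each term equals the sum of the previous two.
The 10th slot belongs to subsequence A; its 4th term is -64.
The 11th slot belongs to subsequence B; its 7th term is 45.

-64, 45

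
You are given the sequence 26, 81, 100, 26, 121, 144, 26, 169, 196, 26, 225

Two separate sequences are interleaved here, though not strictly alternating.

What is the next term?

Reading positions in blocks of 3 reveals the pattern ABB — 2 tracks woven together.
Stream A: 26, 26, 26, 26 (the constant sequence 26).
Stream B: 81, 100, 121, 144, 169, 196, 225 (the squares 9², 10², 11², …).
Position 12 falls in stream B as its term 8, giving 256.

256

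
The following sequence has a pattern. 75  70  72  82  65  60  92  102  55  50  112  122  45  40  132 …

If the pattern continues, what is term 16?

142

Reading positions in blocks of 4 reveals the pattern AABB — 2 tracks woven together.
Track A: 75, 70, 65, 60, 55, 50, 45, 40 (subtracting 5 each time).
Track B: 72, 82, 92, 102, 112, 122, 132 (linear: a_n = 62 + 10·n).
The 16th slot belongs to track B; its 8th term is 142.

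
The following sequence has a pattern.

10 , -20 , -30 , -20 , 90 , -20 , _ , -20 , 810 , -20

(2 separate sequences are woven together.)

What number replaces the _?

Taking every 2nd term gives 2 separate tracks.
Track A is 10, -30, 90, ?, 810, which is geometric, ×-3 each step.
Track B is -20, -20, -20, -20, -20, which is constant -20.
Filling track A at index 4 by its rule yields -270.

-270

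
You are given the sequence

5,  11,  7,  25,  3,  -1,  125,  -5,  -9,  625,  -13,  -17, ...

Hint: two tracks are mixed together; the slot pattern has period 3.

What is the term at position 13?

The slot pattern repeats as ABB (period 3), so there are 2 interleaved tracks.
Stream A: 5, 25, 125, 625. Powers 5^1, 5^2, 5^3, ….
Stream B: 11, 7, 3, -1, -5, -9, -13, -17. Arithmetic, step −4.
The 13th slot belongs to stream A; its 5th term is 3125.

3125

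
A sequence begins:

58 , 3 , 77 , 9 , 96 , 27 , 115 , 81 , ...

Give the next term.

Odd-indexed and even-indexed terms follow separate rules.
Track A: 58, 77, 96, 115. Arithmetic with common difference +19.
Track B: 3, 9, 27, 81. Powers of 3.
The 9th slot belongs to track A; its 5th term is 134.

134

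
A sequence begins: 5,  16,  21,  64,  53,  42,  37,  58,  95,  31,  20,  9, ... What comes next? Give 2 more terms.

Positions follow the repeating pattern AAABBB; grouping by letter gives 2 tracks.
Track A is 5, 16, 21, 37, 58, 95, which is Fibonacci-style (each term is the sum of the two before it).
Track B is 64, 53, 42, 31, 20, 9, which is linear: a_n = 75 − 11·n.
Term 13 comes from track A (its 7th entry): 153.
Position 14 falls in track A as its term 8, giving 248.

153, 248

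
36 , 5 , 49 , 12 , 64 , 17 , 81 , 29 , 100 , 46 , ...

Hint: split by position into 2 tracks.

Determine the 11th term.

121

Split by position mod 2 into 2 tracks.
Track A: 36, 49, 64, 81, 100 — consecutive squares n² from n = 6.
Track B: 5, 12, 17, 29, 46 — a Fibonacci-like recurrence a_n = a_{n-1} + a_{n-2}.
Position 11 → track A, term 6 = 121.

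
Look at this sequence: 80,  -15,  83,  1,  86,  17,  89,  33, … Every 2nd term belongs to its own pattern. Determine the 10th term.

Taking every 2nd term gives 2 separate tracks.
Subsequence A = 80, 83, 86, 89: linear: a_n = 77 + 3·n.
Subsequence B = -15, 1, 17, 33: linear: a_n = -31 + 16·n.
Position 10 → subsequence B, term 5 = 49.

49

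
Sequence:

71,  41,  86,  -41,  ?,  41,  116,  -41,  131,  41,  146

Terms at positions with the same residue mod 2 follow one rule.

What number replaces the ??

101

Odd-indexed and even-indexed terms follow separate rules.
Subsequence A = 71, 86, ?, 116, 131, 146: adding 15 each time.
Subsequence B = 41, -41, 41, -41, 41: alternating ±41.
Filling subsequence A at index 3 by its rule yields 101.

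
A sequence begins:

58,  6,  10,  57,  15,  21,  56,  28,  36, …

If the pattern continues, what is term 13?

54

The slot pattern repeats as ABB (period 3), so there are 2 interleaved tracks.
Stream A is 58, 57, 56, which is linear: a_n = 59 − n.
Stream B is 6, 10, 15, 21, 28, 36, which is triangular numbers starting at T_3.
Position 13 → stream A, term 5 = 54.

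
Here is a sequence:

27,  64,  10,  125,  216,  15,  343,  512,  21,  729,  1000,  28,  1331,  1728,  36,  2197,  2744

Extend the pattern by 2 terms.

Positions follow the repeating pattern AAB; grouping by letter gives 2 tracks.
Track A is 27, 64, 125, 216, 343, 512, 729, 1000, 1331, 1728, 2197, 2744, which is the cubes 3³, 4³, 5³, ….
Track B is 10, 15, 21, 28, 36, which is triangular numbers n(n+1)/2 for n = 4, 5, ….
Position 18 falls in track B as its term 6, giving 45.
Position 19 → track A, term 13 = 3375.

45, 3375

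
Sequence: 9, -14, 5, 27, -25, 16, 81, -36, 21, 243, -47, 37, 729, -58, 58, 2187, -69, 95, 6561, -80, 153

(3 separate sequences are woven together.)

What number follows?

Read the sequence 3 terms at a time; column i is its own pattern.
Stream A is 9, 27, 81, 243, 729, 2187, 6561, which is multiplying by 3 each time.
Stream B is -14, -25, -36, -47, -58, -69, -80, which is linear: a_n = -3 − 11·n.
Stream C is 5, 16, 21, 37, 58, 95, 153, which is a Fibonacci-like recurrence a_n = a_{n-1} + a_{n-2}.
The 22nd slot belongs to stream A; its 8th term is 19683.

19683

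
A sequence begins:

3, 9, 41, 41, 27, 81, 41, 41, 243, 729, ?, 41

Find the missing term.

The slot pattern repeats as AABB (period 4), so there are 2 interleaved tracks.
Stream A: 3, 9, 27, 81, 243, 729 (powers 3^1, 3^2, 3^3, …).
Stream B: 41, 41, 41, 41, ?, 41 (always 41).
The gap is stream B's term 5; the rule gives 41.

41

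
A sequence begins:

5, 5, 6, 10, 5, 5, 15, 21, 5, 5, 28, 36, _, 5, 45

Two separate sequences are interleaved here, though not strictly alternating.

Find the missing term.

5

Reading positions in blocks of 4 reveals the pattern AABB — 2 tracks woven together.
Track A is 5, 5, 5, 5, 5, 5, ?, 5, which is the constant sequence 5.
Track B is 6, 10, 15, 21, 28, 36, 45, which is triangular numbers starting at T_3.
The gap is track A's term 7; the rule gives 5.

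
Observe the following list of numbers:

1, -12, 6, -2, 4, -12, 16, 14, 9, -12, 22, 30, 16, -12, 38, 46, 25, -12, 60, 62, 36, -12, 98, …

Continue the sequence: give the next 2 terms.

78, 49

The terms cycle through 4 interleaved subsequences.
Stream A: 1, 4, 9, 16, 25, 36 (the squares 1², 2², 3², …).
Stream B: -12, -12, -12, -12, -12, -12 (always -12).
Stream C: 6, 16, 22, 38, 60, 98 (each term equals the sum of the previous two).
Stream D: -2, 14, 30, 46, 62 (adding 16 each time).
Position 24 → stream D, term 6 = 78.
Position 25 falls in stream A as its term 7, giving 49.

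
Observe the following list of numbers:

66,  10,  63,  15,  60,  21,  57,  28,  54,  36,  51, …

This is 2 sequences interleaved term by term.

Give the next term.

45

Taking every 2nd term gives 2 separate tracks.
Track A: 66, 63, 60, 57, 54, 51 — arithmetic with common difference −3.
Track B: 10, 15, 21, 28, 36 — triangular numbers n(n+1)/2 for n = 4, 5, ….
Term 12 comes from track B (its 6th entry): 45.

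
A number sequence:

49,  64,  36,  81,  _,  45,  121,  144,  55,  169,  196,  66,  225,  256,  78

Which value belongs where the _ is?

100

The slot pattern repeats as AAB (period 3), so there are 2 interleaved tracks.
Stream A: 49, 64, 81, ?, 121, 144, 169, 196, 225, 256 (consecutive squares n² from n = 7).
Stream B: 36, 45, 55, 66, 78 (triangular numbers n(n+1)/2 for n = 8, 9, …).
Filling stream A at index 4 by its rule yields 100.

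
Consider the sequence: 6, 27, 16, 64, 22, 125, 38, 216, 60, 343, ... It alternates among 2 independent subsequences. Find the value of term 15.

Taking every 2nd term gives 2 separate tracks.
Subsequence A is 6, 16, 22, 38, 60, which is a Fibonacci-like recurrence a_n = a_{n-1} + a_{n-2}.
Subsequence B is 27, 64, 125, 216, 343, which is the cubes 3³, 4³, 5³, ….
Term 15 comes from subsequence A (its 8th entry): 256.

256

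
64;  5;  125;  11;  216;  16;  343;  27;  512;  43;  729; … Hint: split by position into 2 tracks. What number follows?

Taking every 2nd term gives 2 separate tracks.
Subsequence A = 64, 125, 216, 343, 512, 729: perfect cubes starting at 4³.
Subsequence B = 5, 11, 16, 27, 43: a Fibonacci-like recurrence a_n = a_{n-1} + a_{n-2}.
Position 12 falls in subsequence B as its term 6, giving 70.

70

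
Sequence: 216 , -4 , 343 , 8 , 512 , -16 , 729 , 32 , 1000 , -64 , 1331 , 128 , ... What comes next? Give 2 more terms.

Split by position mod 2 into 2 tracks.
Subsequence A: 216, 343, 512, 729, 1000, 1331. Consecutive cubes n³ from n = 6.
Subsequence B: -4, 8, -16, 32, -64, 128. Geometric, ×-2 each step.
The 13th slot belongs to subsequence A; its 7th term is 1728.
Position 14 → subsequence B, term 7 = -256.

1728, -256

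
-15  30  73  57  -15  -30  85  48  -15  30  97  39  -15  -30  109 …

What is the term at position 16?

30

The terms cycle through 4 interleaved subsequences.
Track A: -15, -15, -15, -15 — always -15.
Track B: 30, -30, 30, -30 — oscillating between 30 and -30.
Track C: 73, 85, 97, 109 — linear: a_n = 61 + 12·n.
Track D: 57, 48, 39 — linear: a_n = 66 − 9·n.
The 16th slot belongs to track D; its 4th term is 30.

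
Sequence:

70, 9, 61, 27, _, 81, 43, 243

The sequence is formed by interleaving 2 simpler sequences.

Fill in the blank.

52

The terms cycle through 2 interleaved subsequences.
Stream A = 70, 61, ?, 43: arithmetic with common difference −9.
Stream B = 9, 27, 81, 243: successive powers of 3.
Stream A's pattern makes the blank 52.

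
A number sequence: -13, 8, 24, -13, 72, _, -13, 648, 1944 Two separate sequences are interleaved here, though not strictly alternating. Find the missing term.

216

The slot pattern repeats as ABB (period 3), so there are 2 interleaved tracks.
Subsequence A: -13, -13, -13. Constant -13.
Subsequence B: 8, 24, 72, ?, 648, 1944. Geometric with ratio 3.
So the missing entry in subsequence B is 216.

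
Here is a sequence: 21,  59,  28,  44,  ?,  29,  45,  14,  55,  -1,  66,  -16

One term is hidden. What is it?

36

Positions 1, 3, 5, … form one subsequence and positions 2, 4, 6, … form another.
Subsequence A: 21, 28, ?, 45, 55, 66 (the triangular numbers T_6, T_7, …).
Subsequence B: 59, 44, 29, 14, -1, -16 (arithmetic, step −15).
Filling subsequence A at index 3 by its rule yields 36.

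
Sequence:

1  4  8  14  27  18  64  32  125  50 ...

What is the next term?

Taking every 2nd term gives 2 separate tracks.
Subsequence A: 1, 8, 27, 64, 125 — perfect cubes starting at 1³.
Subsequence B: 4, 14, 18, 32, 50 — Fibonacci-style (each term is the sum of the two before it).
Position 11 falls in subsequence A as its term 6, giving 216.

216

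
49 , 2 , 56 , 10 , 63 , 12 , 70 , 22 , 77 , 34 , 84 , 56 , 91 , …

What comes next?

90

Taking every 2nd term gives 2 separate tracks.
Stream A = 49, 56, 63, 70, 77, 84, 91: adding 7 each time.
Stream B = 2, 10, 12, 22, 34, 56: each term equals the sum of the previous two.
Position 14 falls in stream B as its term 7, giving 90.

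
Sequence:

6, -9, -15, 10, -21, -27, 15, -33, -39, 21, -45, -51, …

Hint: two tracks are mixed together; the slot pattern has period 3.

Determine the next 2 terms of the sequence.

Positions follow the repeating pattern ABB; grouping by letter gives 2 tracks.
Track A: 6, 10, 15, 21 — triangular numbers starting at T_3.
Track B: -9, -15, -21, -27, -33, -39, -45, -51 — arithmetic, step −6.
Term 13 comes from track A (its 5th entry): 28.
Position 14 falls in track B as its term 9, giving -57.

28, -57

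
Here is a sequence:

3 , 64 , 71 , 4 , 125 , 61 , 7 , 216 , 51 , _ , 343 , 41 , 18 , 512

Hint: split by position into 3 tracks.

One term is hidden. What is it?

Read the sequence 3 terms at a time; column i is its own pattern.
Track A is 3, 4, 7, ?, 18, which is a Fibonacci-like recurrence a_n = a_{n-1} + a_{n-2}.
Track B is 64, 125, 216, 343, 512, which is the cubes 4³, 5³, 6³, ….
Track C is 71, 61, 51, 41, which is subtracting 10 each time.
Track A's pattern makes the blank 11.

11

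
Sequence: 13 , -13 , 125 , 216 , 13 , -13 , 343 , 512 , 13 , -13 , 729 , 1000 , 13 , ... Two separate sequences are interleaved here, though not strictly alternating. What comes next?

-13

Positions follow the repeating pattern AABB; grouping by letter gives 2 tracks.
Stream A: 13, -13, 13, -13, 13, -13, 13 — the oscillation 13·(−1)^(n+1).
Stream B: 125, 216, 343, 512, 729, 1000 — consecutive cubes n³ from n = 5.
Position 14 falls in stream A as its term 8, giving -13.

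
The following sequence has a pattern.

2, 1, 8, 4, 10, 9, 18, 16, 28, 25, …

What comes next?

Positions 1, 3, 5, … form one subsequence and positions 2, 4, 6, … form another.
Subsequence A: 2, 8, 10, 18, 28 (a Fibonacci-like recurrence a_n = a_{n-1} + a_{n-2}).
Subsequence B: 1, 4, 9, 16, 25 (consecutive squares n² from n = 1).
Term 11 comes from subsequence A (its 6th entry): 46.

46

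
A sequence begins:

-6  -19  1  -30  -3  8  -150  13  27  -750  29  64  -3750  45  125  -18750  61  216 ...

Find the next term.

-93750

Split by position mod 3 into 3 tracks.
Track A: -6, -30, -150, -750, -3750, -18750. A geometric progression (common ratio 5).
Track B: -19, -3, 13, 29, 45, 61. Arithmetic with common difference +16.
Track C: 1, 8, 27, 64, 125, 216. The cubes 1³, 2³, 3³, ….
The 19th slot belongs to track A; its 7th term is -93750.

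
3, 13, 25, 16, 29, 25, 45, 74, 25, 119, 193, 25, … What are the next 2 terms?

The slot pattern repeats as AAB (period 3), so there are 2 interleaved tracks.
Subsequence A: 3, 13, 16, 29, 45, 74, 119, 193 (a Fibonacci-like recurrence a_n = a_{n-1} + a_{n-2}).
Subsequence B: 25, 25, 25, 25 (constant 25).
Term 13 comes from subsequence A (its 9th entry): 312.
Position 14 falls in subsequence A as its term 10, giving 505.

312, 505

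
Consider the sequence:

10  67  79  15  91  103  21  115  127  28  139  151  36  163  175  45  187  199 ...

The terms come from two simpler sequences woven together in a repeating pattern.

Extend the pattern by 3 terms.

55, 211, 223

Positions follow the repeating pattern ABB; grouping by letter gives 2 tracks.
Track A: 10, 15, 21, 28, 36, 45 — triangular numbers starting at T_4.
Track B: 67, 79, 91, 103, 115, 127, 139, 151, 163, 175, 187, 199 — adding 12 each time.
Position 19 falls in track A as its term 7, giving 55.
Position 20 falls in track B as its term 13, giving 211.
Position 21 → track B, term 14 = 223.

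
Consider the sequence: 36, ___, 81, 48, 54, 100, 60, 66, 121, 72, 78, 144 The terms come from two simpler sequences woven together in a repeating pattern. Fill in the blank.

42

The slot pattern repeats as AAB (period 3), so there are 2 interleaved tracks.
Stream A: 36, ?, 48, 54, 60, 66, 72, 78 — adding 6 each time.
Stream B: 81, 100, 121, 144 — perfect squares starting at 9².
The gap is stream A's term 2; the rule gives 42.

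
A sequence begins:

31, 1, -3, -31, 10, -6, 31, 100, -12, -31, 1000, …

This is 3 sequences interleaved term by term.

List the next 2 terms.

Split by position mod 3 into 3 tracks.
Track A = 31, -31, 31, -31: alternating ±31.
Track B = 1, 10, 100, 1000: powers 10^0, 10^1, 10^2, ….
Track C = -3, -6, -12: a geometric progression (common ratio 2).
The 12th slot belongs to track C; its 4th term is -24.
The 13th slot belongs to track A; its 5th term is 31.

-24, 31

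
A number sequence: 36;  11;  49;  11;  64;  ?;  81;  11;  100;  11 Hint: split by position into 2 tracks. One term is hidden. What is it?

11

Taking every 2nd term gives 2 separate tracks.
Track A = 36, 49, 64, 81, 100: perfect squares starting at 6².
Track B = 11, 11, ?, 11, 11: always 11.
Track B's pattern makes the blank 11.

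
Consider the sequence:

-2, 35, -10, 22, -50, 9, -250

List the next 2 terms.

-4, -1250

Odd-indexed and even-indexed terms follow separate rules.
Subsequence A: -2, -10, -50, -250. Geometric with ratio 5.
Subsequence B: 35, 22, 9. Arithmetic, step −13.
The 8th slot belongs to subsequence B; its 4th term is -4.
Term 9 comes from subsequence A (its 5th entry): -1250.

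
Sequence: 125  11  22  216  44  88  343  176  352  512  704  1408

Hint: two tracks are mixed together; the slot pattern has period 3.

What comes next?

729

Reading positions in blocks of 3 reveals the pattern ABB — 2 tracks woven together.
Subsequence A: 125, 216, 343, 512. The cubes 5³, 6³, 7³, ….
Subsequence B: 11, 22, 44, 88, 176, 352, 704, 1408. Multiplying by 2 each time.
Term 13 comes from subsequence A (its 5th entry): 729.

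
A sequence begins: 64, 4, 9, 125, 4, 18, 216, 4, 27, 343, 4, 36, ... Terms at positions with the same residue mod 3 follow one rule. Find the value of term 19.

1000

The terms cycle through 3 interleaved subsequences.
Track A: 64, 125, 216, 343. Consecutive cubes n³ from n = 4.
Track B: 4, 4, 4, 4. Always 4.
Track C: 9, 18, 27, 36. Arithmetic with common difference +9.
Position 19 falls in track A as its term 7, giving 1000.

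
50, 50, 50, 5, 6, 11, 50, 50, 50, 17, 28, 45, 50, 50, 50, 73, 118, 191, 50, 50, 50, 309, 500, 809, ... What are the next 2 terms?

The slot pattern repeats as AAABBB (period 6), so there are 2 interleaved tracks.
Stream A = 50, 50, 50, 50, 50, 50, 50, 50, 50, 50, 50, 50: always 50.
Stream B = 5, 6, 11, 17, 28, 45, 73, 118, 191, 309, 500, 809: each term equals the sum of the previous two.
Position 25 → stream A, term 13 = 50.
The 26th slot belongs to stream A; its 14th term is 50.

50, 50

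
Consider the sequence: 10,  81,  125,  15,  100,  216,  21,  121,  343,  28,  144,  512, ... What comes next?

36

Taking every 3rd term gives 3 separate tracks.
Track A: 10, 15, 21, 28. The triangular numbers T_4, T_5, ….
Track B: 81, 100, 121, 144. Perfect squares starting at 9².
Track C: 125, 216, 343, 512. The cubes 5³, 6³, 7³, ….
Position 13 falls in track A as its term 5, giving 36.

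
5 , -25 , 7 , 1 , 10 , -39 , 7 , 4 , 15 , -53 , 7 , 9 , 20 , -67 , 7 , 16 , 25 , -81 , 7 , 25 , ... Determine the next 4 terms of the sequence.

30, -95, 7, 36

Taking every 4th term gives 4 separate tracks.
Track A = 5, 10, 15, 20, 25: linear: a_n = 5·n.
Track B = -25, -39, -53, -67, -81: arithmetic, step −14.
Track C = 7, 7, 7, 7, 7: constant 7.
Track D = 1, 4, 9, 16, 25: consecutive squares n² from n = 1.
Position 21 → track A, term 6 = 30.
Position 22 falls in track B as its term 6, giving -95.
Term 23 comes from track C (its 6th entry): 7.
The 24th slot belongs to track D; its 6th term is 36.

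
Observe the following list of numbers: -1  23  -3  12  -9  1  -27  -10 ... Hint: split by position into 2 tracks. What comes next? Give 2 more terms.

Split by position mod 2 into 2 tracks.
Stream A: -1, -3, -9, -27 — multiplying by 3 each time.
Stream B: 23, 12, 1, -10 — arithmetic with common difference −11.
The 9th slot belongs to stream A; its 5th term is -81.
The 10th slot belongs to stream B; its 5th term is -21.

-81, -21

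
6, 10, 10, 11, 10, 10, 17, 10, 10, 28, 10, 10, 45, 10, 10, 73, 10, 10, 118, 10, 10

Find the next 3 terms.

Reading positions in blocks of 3 reveals the pattern ABB — 2 tracks woven together.
Stream A is 6, 11, 17, 28, 45, 73, 118, which is each term equals the sum of the previous two.
Stream B is 10, 10, 10, 10, 10, 10, 10, 10, 10, 10, 10, 10, 10, 10, which is always 10.
The 22nd slot belongs to stream A; its 8th term is 191.
Term 23 comes from stream B (its 15th entry): 10.
Position 24 → stream B, term 16 = 10.

191, 10, 10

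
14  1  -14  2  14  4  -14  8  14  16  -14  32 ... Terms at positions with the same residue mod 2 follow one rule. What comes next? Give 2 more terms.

The terms cycle through 2 interleaved subsequences.
Track A: 14, -14, 14, -14, 14, -14 — alternating ±14.
Track B: 1, 2, 4, 8, 16, 32 — powers of 2.
The 13th slot belongs to track A; its 7th term is 14.
Term 14 comes from track B (its 7th entry): 64.

14, 64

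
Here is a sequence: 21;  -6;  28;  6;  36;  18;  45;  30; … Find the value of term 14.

66

Odd-indexed and even-indexed terms follow separate rules.
Track A: 21, 28, 36, 45 — triangular numbers starting at T_6.
Track B: -6, 6, 18, 30 — arithmetic with common difference +12.
Position 14 falls in track B as its term 7, giving 66.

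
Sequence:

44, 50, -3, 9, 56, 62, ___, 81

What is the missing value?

-27

Positions follow the repeating pattern AABB; grouping by letter gives 2 tracks.
Track A: 44, 50, 56, 62. Adding 6 each time.
Track B: -3, 9, ?, 81. Geometric, ×-3 each step.
Track B's pattern makes the blank -27.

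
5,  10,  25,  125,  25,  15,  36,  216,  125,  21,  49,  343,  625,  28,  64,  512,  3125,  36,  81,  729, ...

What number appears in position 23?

100

Taking every 4th term gives 4 separate tracks.
Subsequence A: 5, 25, 125, 625, 3125. Powers of 5.
Subsequence B: 10, 15, 21, 28, 36. The triangular numbers T_4, T_5, ….
Subsequence C: 25, 36, 49, 64, 81. Consecutive squares n² from n = 5.
Subsequence D: 125, 216, 343, 512, 729. The cubes 5³, 6³, 7³, ….
Term 23 comes from subsequence C (its 6th entry): 100.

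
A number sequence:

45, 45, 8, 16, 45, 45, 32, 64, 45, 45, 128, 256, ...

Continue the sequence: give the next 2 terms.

Positions follow the repeating pattern AABB; grouping by letter gives 2 tracks.
Subsequence A = 45, 45, 45, 45, 45, 45: always 45.
Subsequence B = 8, 16, 32, 64, 128, 256: powers 2^3, 2^4, 2^5, ….
Position 13 falls in subsequence A as its term 7, giving 45.
Position 14 falls in subsequence A as its term 8, giving 45.

45, 45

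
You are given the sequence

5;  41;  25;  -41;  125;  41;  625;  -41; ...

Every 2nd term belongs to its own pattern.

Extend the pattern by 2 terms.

The terms cycle through 2 interleaved subsequences.
Stream A is 5, 25, 125, 625, which is powers of 5.
Stream B is 41, -41, 41, -41, which is oscillating between 41 and -41.
Position 9 → stream A, term 5 = 3125.
Term 10 comes from stream B (its 5th entry): 41.

3125, 41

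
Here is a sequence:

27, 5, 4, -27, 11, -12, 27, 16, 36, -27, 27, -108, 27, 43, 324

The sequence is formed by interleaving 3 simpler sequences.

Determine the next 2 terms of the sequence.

The terms cycle through 3 interleaved subsequences.
Stream A = 27, -27, 27, -27, 27: alternating ±27.
Stream B = 5, 11, 16, 27, 43: a Fibonacci-like recurrence a_n = a_{n-1} + a_{n-2}.
Stream C = 4, -12, 36, -108, 324: a geometric progression (common ratio -3).
Position 16 falls in stream A as its term 6, giving -27.
Position 17 → stream B, term 6 = 70.

-27, 70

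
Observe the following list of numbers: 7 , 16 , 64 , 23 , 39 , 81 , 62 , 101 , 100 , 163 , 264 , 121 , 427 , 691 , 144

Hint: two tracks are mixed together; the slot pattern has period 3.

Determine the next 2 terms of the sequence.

1118, 1809

The slot pattern repeats as AAB (period 3), so there are 2 interleaved tracks.
Subsequence A: 7, 16, 23, 39, 62, 101, 163, 264, 427, 691 — each term equals the sum of the previous two.
Subsequence B: 64, 81, 100, 121, 144 — perfect squares starting at 8².
The 16th slot belongs to subsequence A; its 11th term is 1118.
Term 17 comes from subsequence A (its 12th entry): 1809.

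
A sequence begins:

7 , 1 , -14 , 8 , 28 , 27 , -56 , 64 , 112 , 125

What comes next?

Odd-indexed and even-indexed terms follow separate rules.
Track A: 7, -14, 28, -56, 112. Geometric with ratio -2.
Track B: 1, 8, 27, 64, 125. Perfect cubes starting at 1³.
Term 11 comes from track A (its 6th entry): -224.

-224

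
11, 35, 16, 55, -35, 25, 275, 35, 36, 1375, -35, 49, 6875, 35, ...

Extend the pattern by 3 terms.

Split by position mod 3: positions 1, 4, 7, … form one track, and each other residue class forms its own.
Track A is 11, 55, 275, 1375, 6875, which is geometric, ×5 each step.
Track B is 35, -35, 35, -35, 35, which is oscillating between 35 and -35.
Track C is 16, 25, 36, 49, which is consecutive squares n² from n = 4.
Position 15 → track C, term 5 = 64.
Position 16 → track A, term 6 = 34375.
The 17th slot belongs to track B; its 6th term is -35.

64, 34375, -35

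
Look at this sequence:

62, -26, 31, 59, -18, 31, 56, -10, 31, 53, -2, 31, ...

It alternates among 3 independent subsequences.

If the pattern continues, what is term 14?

The terms cycle through 3 interleaved subsequences.
Subsequence A = 62, 59, 56, 53: arithmetic, step −3.
Subsequence B = -26, -18, -10, -2: adding 8 each time.
Subsequence C = 31, 31, 31, 31: constant 31.
The 14th slot belongs to subsequence B; its 5th term is 6.

6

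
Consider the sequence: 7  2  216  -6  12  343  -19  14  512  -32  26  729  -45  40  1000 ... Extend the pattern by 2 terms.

-58, 66

Taking every 3rd term gives 3 separate tracks.
Track A is 7, -6, -19, -32, -45, which is arithmetic with common difference −13.
Track B is 2, 12, 14, 26, 40, which is a Fibonacci-like recurrence a_n = a_{n-1} + a_{n-2}.
Track C is 216, 343, 512, 729, 1000, which is consecutive cubes n³ from n = 6.
Term 16 comes from track A (its 6th entry): -58.
Position 17 falls in track B as its term 6, giving 66.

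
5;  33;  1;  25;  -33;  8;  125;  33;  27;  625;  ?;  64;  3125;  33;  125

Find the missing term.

The terms cycle through 3 interleaved subsequences.
Stream A is 5, 25, 125, 625, 3125, which is geometric with ratio 5.
Stream B is 33, -33, 33, ?, 33, which is the oscillation 33·(−1)^(n+1).
Stream C is 1, 8, 27, 64, 125, which is consecutive cubes n³ from n = 1.
The gap is stream B's term 4; the rule gives -33.

-33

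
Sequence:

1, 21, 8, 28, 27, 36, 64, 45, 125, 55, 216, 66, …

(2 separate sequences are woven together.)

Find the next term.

Taking every 2nd term gives 2 separate tracks.
Track A: 1, 8, 27, 64, 125, 216 (perfect cubes starting at 1³).
Track B: 21, 28, 36, 45, 55, 66 (the triangular numbers T_6, T_7, …).
Position 13 falls in track A as its term 7, giving 343.

343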